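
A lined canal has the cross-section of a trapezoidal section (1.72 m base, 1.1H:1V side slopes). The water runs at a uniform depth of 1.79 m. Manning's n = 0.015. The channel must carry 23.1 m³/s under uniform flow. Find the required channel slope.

With bottom width b = 1.72 m and side slope z = 1.1: A = (b + zy)y = (1.72 + 1.1×1.79)×1.79 = 6.603 m²; P = b + 2y√(1+z²) = 1.72 + 2×1.79×1.487 = 7.042 m.
Hydraulic radius R = A/P = 6.603/7.042 = 0.9377 m.
From Manning's equation, S = [nQ / (1 A R^(2/3))]² = [0.015 × 23.1 / (1 × 6.603 × 0.9377^(2/3))]² = 0.003.

S = 0.003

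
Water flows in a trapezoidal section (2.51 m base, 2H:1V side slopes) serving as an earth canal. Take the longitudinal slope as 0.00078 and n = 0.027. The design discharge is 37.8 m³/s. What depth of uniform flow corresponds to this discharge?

y_n = 3.06 m

Manning's equation rearranged: A R^(2/3) = nQ / (1·√S) = 0.027 × 37.8 / (√0.00078) = 36.54.
At y = 3.37 m: A R^(2/3) = 45.67 — high.
At y = 2.3 m: A R^(2/3) = 19.26 — low.
At y = 3.06 m: A R^(2/3) = 36.59 — matches.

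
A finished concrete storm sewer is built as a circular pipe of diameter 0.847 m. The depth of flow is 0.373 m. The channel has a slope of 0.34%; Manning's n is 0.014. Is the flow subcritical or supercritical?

subcritical

For a circular section of diameter D = 0.847 m at depth y = 0.373 m, the central angle is θ = 2 arccos(1 − 2y/D) = 2.903 rad. Then A = (D²/8)(θ − sin θ) = 0.2391 m² and P = Dθ/2 = 1.229 m.
Hydraulic radius R = A/P = 0.2391/1.229 = 0.1945 m.
V = (1/n) R^(2/3) √S = (1/0.014) × 0.1945^(2/3) × √0.0034 = 1.398 m/s. Hydraulic depth D_h = A/T = 0.2391/0.841 = 0.2843 m.
Froude number Fr = V/√(g·D_h) = 1.398/√(9.81×0.2843) = 0.837, which is less than 1, so the flow is subcritical.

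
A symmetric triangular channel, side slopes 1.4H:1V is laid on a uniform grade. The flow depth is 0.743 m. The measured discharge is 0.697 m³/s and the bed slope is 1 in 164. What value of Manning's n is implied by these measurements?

For a triangular section with side slope z = 1.4: A = zy² = 1.4×0.743² = 0.7729 m²; P = 2y√(1+z²) = 2×0.743×1.72 = 2.557 m.
Hydraulic radius R = A/P = 0.7729/2.557 = 0.3023 m.
Rearranging Manning's equation: n = (1/Q) A R^(2/3) S^(1/2) = (1/0.697) × 0.7729 × 0.3023^(2/3) × √0.006098 = 0.039.

n = 0.039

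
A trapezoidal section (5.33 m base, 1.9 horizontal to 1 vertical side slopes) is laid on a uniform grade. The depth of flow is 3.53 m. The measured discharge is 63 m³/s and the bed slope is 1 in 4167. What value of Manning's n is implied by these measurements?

With bottom width b = 5.33 m and side slope z = 1.9: A = (b + zy)y = (5.33 + 1.9×3.53)×3.53 = 42.49 m²; P = b + 2y√(1+z²) = 5.33 + 2×3.53×2.147 = 20.49 m.
Hydraulic radius R = A/P = 42.49/20.49 = 2.074 m.
Rearranging Manning's equation: n = (1/Q) A R^(2/3) S^(1/2) = (1/63) × 42.49 × 2.074^(2/3) × √0.00024 = 0.017.

n = 0.017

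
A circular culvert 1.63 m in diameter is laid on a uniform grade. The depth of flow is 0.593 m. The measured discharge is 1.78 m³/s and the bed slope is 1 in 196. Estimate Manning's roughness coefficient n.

For a circular section of diameter D = 1.63 m at depth y = 0.593 m, the central angle is θ = 2 arccos(1 − 2y/D) = 2.59 rad. Then A = (D²/8)(θ − sin θ) = 0.686 m² and P = Dθ/2 = 2.111 m.
Hydraulic radius R = A/P = 0.686/2.111 = 0.325 m.
Rearranging Manning's equation: n = (1/Q) A R^(2/3) S^(1/2) = (1/1.78) × 0.686 × 0.325^(2/3) × √0.005102 = 0.013.

n = 0.013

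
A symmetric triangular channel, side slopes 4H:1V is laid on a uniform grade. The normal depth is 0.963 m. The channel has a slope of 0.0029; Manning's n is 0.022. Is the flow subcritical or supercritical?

For a triangular section with side slope z = 4: A = zy² = 4×0.963² = 3.709 m²; P = 2y√(1+z²) = 2×0.963×4.123 = 7.941 m.
Hydraulic radius R = A/P = 3.709/7.941 = 0.4671 m.
V = (1/n) R^(2/3) √S = (1/0.022) × 0.4671^(2/3) × √0.0029 = 1.474 m/s. Hydraulic depth D_h = A/T = 3.709/7.704 = 0.4815 m.
Froude number Fr = V/√(g·D_h) = 1.474/√(9.81×0.4815) = 0.678, which is less than 1, so the flow is subcritical.

subcritical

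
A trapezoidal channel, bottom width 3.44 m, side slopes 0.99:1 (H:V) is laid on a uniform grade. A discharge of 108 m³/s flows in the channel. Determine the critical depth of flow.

At critical depth, Q² T / (g A³) = 1, i.e. A³/T = Q²/g = 108²/9.81 = 1189.
Try y = 4.24 m: A³/T = 2869 — high.
Try y = 2.94 m: A³/T = 702.8 — low.
Try y = 3.38 m: A³/T = 1191 — matches.

y_c = 3.38 m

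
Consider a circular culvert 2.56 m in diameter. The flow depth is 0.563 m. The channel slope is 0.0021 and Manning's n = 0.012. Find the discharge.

Q = 1.55 m³/s

For a circular section of diameter D = 2.56 m at depth y = 0.563 m, the central angle is θ = 2 arccos(1 − 2y/D) = 1.952 rad. Then A = (D²/8)(θ − sin θ) = 0.8392 m² and P = Dθ/2 = 2.499 m.
Hydraulic radius R = A/P = 0.8392/2.499 = 0.3358 m.
Manning's equation: Q = (1/n) A R^(2/3) S^(1/2) = (1/0.012) × 0.8392 × 0.3358^(2/3) × 0.0021^(1/2) = 1.55 m³/s.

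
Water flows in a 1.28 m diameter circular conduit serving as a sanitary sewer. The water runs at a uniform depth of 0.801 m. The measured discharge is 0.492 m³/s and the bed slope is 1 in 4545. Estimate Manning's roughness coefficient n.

For a circular section of diameter D = 1.28 m at depth y = 0.801 m, the central angle is θ = 2 arccos(1 − 2y/D) = 3.65 rad. Then A = (D²/8)(θ − sin θ) = 0.8473 m² and P = Dθ/2 = 2.336 m.
Hydraulic radius R = A/P = 0.8473/2.336 = 0.3627 m.
Rearranging Manning's equation: n = (1/Q) A R^(2/3) S^(1/2) = (1/0.492) × 0.8473 × 0.3627^(2/3) × √0.00022 = 0.013.

n = 0.013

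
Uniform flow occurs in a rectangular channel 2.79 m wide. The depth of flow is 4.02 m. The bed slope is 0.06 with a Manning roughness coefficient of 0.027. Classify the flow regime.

Flow area A = b·y = 2.79 × 4.02 = 11.22 m². Wetted perimeter P = b + 2y = 2.79 + 2×4.02 = 10.83 m.
Hydraulic radius R = A/P = 11.22/10.83 = 1.036 m.
V = (1/n) R^(2/3) √S = (1/0.027) × 1.036^(2/3) × √0.06 = 9.286 m/s. Hydraulic depth D_h = A/T = 11.22/2.79 = 4.02 m.
Froude number Fr = V/√(g·D_h) = 9.286/√(9.81×4.02) = 1.48, which is greater than 1, so the flow is supercritical.

supercritical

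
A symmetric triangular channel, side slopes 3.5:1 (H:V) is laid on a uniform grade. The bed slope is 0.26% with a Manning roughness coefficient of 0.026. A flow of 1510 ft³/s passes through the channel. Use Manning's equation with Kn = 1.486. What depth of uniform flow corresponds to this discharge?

Manning's equation rearranged: A R^(2/3) = nQ / (1.486·√S) = 0.026 × 1510 / (1.486 × √0.0026) = 518.1.
Trying y = 9.36 ft: A R^(2/3) = 835.8 — high.
Trying y = 7.82 ft: A R^(2/3) = 517.5 — ≈ 518.1.

y_n = 7.82 ft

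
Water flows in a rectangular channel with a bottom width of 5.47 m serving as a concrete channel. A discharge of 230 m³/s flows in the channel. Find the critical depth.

y_c = 5.65 m

For a rectangular channel, critical depth y_c = (q²/g)^(1/3) where q = Q/b = 230/5.47 = 42.05 m²/s.
So y_c = (42.05²/9.81)^(1/3) = 5.65 m.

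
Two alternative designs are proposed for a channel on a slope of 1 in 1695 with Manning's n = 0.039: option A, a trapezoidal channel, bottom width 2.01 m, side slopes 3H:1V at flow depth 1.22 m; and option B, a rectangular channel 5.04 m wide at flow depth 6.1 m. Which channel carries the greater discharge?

Channel A: With bottom width b = 2.01 m and side slope z = 3: A = (b + zy)y = (2.01 + 3×1.22)×1.22 = 6.917 m²; P = b + 2y√(1+z²) = 2.01 + 2×1.22×3.162 = 9.726 m. Hydraulic radius R = A/P = 6.917/9.726 = 0.7112 m. Q_A = (1/0.039)·6.917·0.7112^(2/3)·√0.00059 = 3.433 m³/s.
Channel B: Flow area A = b·y = 5.04 × 6.1 = 30.74 m². Wetted perimeter P = b + 2y = 5.04 + 2×6.1 = 17.24 m. Hydraulic radius R = A/P = 30.74/17.24 = 1.783 m. Q_B = (1/0.039)·30.74·1.783^(2/3)·√0.00059 = 28.16 m³/s.
Q_A = 3.433 m³/s vs Q_B = 28.16 m³/s, so channel B carries more.

channel B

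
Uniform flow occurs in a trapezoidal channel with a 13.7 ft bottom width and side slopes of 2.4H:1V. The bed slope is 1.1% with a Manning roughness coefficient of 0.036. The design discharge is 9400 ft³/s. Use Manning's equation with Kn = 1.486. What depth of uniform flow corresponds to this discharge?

y_n = 13 ft

Manning's equation rearranged: A R^(2/3) = nQ / (1.486·√S) = 0.036 × 9400 / (1.486 × √0.011) = 2171.
Trying y = 10.4 ft: A R^(2/3) = 1318 — too small.
Trying y = 13 ft: A R^(2/3) = 2172 — matches.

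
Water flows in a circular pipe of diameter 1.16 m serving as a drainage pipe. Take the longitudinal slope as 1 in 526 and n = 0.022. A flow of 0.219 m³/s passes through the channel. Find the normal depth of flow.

Manning's equation rearranged: A R^(2/3) = nQ / (1·√S) = 0.022 × 0.219 / (√0.001901) = 0.1105.
Trying y = 0.274 m: A R^(2/3) = 0.05666 — low.
Trying y = 0.464 m: A R^(2/3) = 0.156 — high.
Trying y = 0.386 m: A R^(2/3) = 0.1106 — close enough.

y_n = 0.386 m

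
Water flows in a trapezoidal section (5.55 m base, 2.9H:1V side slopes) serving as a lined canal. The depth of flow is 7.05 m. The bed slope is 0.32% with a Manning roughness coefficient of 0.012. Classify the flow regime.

supercritical

With bottom width b = 5.55 m and side slope z = 2.9: A = (b + zy)y = (5.55 + 2.9×7.05)×7.05 = 183.3 m²; P = b + 2y√(1+z²) = 5.55 + 2×7.05×3.068 = 48.8 m.
Hydraulic radius R = A/P = 183.3/48.8 = 3.755 m.
V = (1/n) R^(2/3) √S = (1/0.012) × 3.755^(2/3) × √0.0032 = 11.39 m/s. Hydraulic depth D_h = A/T = 183.3/46.44 = 3.946 m.
Froude number Fr = V/√(g·D_h) = 11.39/√(9.81×3.946) = 1.83, which is greater than 1, so the flow is supercritical.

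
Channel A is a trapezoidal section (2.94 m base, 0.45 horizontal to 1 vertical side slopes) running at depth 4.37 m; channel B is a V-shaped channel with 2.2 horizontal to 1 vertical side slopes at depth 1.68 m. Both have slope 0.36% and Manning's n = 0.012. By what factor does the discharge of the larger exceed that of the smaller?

Channel A: With bottom width b = 2.94 m and side slope z = 0.45: A = (b + zy)y = (2.94 + 0.45×4.37)×4.37 = 21.44 m²; P = b + 2y√(1+z²) = 2.94 + 2×4.37×1.097 = 12.52 m. Hydraulic radius R = A/P = 21.44/12.52 = 1.712 m. Q_A = (1/0.012)·21.44·1.712^(2/3)·√0.0036 = 153.4 m³/s.
Channel B: For a triangular section with side slope z = 2.2: A = zy² = 2.2×1.68² = 6.209 m²; P = 2y√(1+z²) = 2×1.68×2.417 = 8.12 m. Hydraulic radius R = A/P = 6.209/8.12 = 0.7647 m. Q_B = (1/0.012)·6.209·0.7647^(2/3)·√0.0036 = 25.96 m³/s.
The larger discharge is 153.4 m³/s and the smaller is 25.96 m³/s; the ratio is 5.91.

5.91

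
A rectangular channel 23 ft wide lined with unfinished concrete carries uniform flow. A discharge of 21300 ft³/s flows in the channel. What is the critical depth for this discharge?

For a rectangular channel, critical depth y_c = (q²/g)^(1/3) where q = Q/b = 21300/23 = 926.1 ft²/s.
So y_c = (926.1²/32.2)^(1/3) = 29.9 ft.

y_c = 29.9 ft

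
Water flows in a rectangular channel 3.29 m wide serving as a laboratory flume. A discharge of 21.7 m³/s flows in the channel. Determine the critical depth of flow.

y_c = 1.64 m

For a rectangular channel, critical depth y_c = (q²/g)^(1/3) where q = Q/b = 21.7/3.29 = 6.596 m²/s.
So y_c = (6.596²/9.81)^(1/3) = 1.64 m.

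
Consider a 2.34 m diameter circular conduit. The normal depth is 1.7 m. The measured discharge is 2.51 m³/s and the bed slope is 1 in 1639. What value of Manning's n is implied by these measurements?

n = 0.026

For a circular section of diameter D = 2.34 m at depth y = 1.7 m, the central angle is θ = 2 arccos(1 − 2y/D) = 4.082 rad. Then A = (D²/8)(θ − sin θ) = 3.347 m² and P = Dθ/2 = 4.776 m.
Hydraulic radius R = A/P = 3.347/4.776 = 0.7008 m.
Rearranging Manning's equation: n = (1/Q) A R^(2/3) S^(1/2) = (1/2.51) × 3.347 × 0.7008^(2/3) × √0.0006101 = 0.026.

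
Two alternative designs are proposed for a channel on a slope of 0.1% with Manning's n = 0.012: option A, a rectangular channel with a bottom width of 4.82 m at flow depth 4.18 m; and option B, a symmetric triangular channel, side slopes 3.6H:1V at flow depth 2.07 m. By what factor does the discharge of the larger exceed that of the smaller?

Channel A: Flow area A = b·y = 4.82 × 4.18 = 20.15 m². Wetted perimeter P = b + 2y = 4.82 + 2×4.18 = 13.18 m. Hydraulic radius R = A/P = 20.15/13.18 = 1.529 m. Q_A = (1/0.012)·20.15·1.529^(2/3)·√0.001 = 70.46 m³/s.
Channel B: For a triangular section with side slope z = 3.6: A = zy² = 3.6×2.07² = 15.43 m²; P = 2y√(1+z²) = 2×2.07×3.736 = 15.47 m. Hydraulic radius R = A/P = 15.43/15.47 = 0.9972 m. Q_B = (1/0.012)·15.43·0.9972^(2/3)·√0.001 = 40.58 m³/s.
The larger discharge is 70.46 m³/s and the smaller is 40.58 m³/s; the ratio is 1.74.

1.74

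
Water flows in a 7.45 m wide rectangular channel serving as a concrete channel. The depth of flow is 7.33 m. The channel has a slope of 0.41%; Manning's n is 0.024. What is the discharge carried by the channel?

Flow area A = b·y = 7.45 × 7.33 = 54.61 m². Wetted perimeter P = b + 2y = 7.45 + 2×7.33 = 22.11 m.
Hydraulic radius R = A/P = 54.61/22.11 = 2.47 m.
Manning's equation: Q = (1/n) A R^(2/3) S^(1/2) = (1/0.024) × 54.61 × 2.47^(2/3) × 0.0041^(1/2) = 266 m³/s.

Q = 266 m³/s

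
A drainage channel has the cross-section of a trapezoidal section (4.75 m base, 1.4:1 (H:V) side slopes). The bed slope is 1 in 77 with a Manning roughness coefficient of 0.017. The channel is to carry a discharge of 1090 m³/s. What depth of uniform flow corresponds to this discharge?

Manning's equation rearranged: A R^(2/3) = nQ / (1·√S) = 0.017 × 1090 / (√0.01299) = 162.6.
Trying y = 5.03 m: A R^(2/3) = 114.7 — short.
Trying y = 7.37 m: A R^(2/3) = 265.1 — over.
Trying y = 5.91 m: A R^(2/3) = 162.5 — close enough.

y_n = 5.91 m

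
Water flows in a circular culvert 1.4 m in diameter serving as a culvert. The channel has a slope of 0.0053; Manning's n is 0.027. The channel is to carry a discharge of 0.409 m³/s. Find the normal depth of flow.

y_n = 0.423 m

Manning's equation rearranged: A R^(2/3) = nQ / (1·√S) = 0.027 × 0.409 / (√0.0053) = 0.1517.
Trying y = 0.473 m: A R^(2/3) = 0.188 — too large.
Trying y = 0.338 m: A R^(2/3) = 0.09771 — too small.
Trying y = 0.423 m: A R^(2/3) = 0.1518 — matches.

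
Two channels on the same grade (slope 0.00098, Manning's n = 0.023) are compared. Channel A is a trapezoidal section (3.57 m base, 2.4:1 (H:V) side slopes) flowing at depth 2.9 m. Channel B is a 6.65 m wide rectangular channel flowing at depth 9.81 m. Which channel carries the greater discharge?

Channel A: With bottom width b = 3.57 m and side slope z = 2.4: A = (b + zy)y = (3.57 + 2.4×2.9)×2.9 = 30.54 m²; P = b + 2y√(1+z²) = 3.57 + 2×2.9×2.6 = 18.65 m. Hydraulic radius R = A/P = 30.54/18.65 = 1.637 m. Q_A = (1/0.023)·30.54·1.637^(2/3)·√0.00098 = 57.74 m³/s.
Channel B: Flow area A = b·y = 6.65 × 9.81 = 65.24 m². Wetted perimeter P = b + 2y = 6.65 + 2×9.81 = 26.27 m. Hydraulic radius R = A/P = 65.24/26.27 = 2.483 m. Q_B = (1/0.023)·65.24·2.483^(2/3)·√0.00098 = 162.8 m³/s.
Q_A = 57.74 m³/s vs Q_B = 162.8 m³/s, so channel B carries more.

channel B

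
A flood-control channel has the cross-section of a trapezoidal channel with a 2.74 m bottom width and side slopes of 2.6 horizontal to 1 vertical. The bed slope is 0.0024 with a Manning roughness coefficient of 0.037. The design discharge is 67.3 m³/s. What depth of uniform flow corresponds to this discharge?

Manning's equation rearranged: A R^(2/3) = nQ / (1·√S) = 0.037 × 67.3 / (√0.0024) = 50.83.
At y = 2.86 m: A R^(2/3) = 39.12 — short.
At y = 3.2 m: A R^(2/3) = 50.82 — close enough.

y_n = 3.2 m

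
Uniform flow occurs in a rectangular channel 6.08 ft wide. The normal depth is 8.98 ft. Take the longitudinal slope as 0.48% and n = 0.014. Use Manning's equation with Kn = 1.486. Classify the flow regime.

subcritical

Flow area A = b·y = 6.08 × 8.98 = 54.6 ft². Wetted perimeter P = b + 2y = 6.08 + 2×8.98 = 24.04 ft.
Hydraulic radius R = A/P = 54.6/24.04 = 2.271 ft.
V = (1.486/n) R^(2/3) √S = (1.486/0.014) × 2.271^(2/3) × √0.0048 = 12.71 ft/s. Hydraulic depth D_h = A/T = 54.6/6.08 = 8.98 ft.
Froude number Fr = V/√(g·D_h) = 12.71/√(32.2×8.98) = 0.747, which is less than 1, so the flow is subcritical.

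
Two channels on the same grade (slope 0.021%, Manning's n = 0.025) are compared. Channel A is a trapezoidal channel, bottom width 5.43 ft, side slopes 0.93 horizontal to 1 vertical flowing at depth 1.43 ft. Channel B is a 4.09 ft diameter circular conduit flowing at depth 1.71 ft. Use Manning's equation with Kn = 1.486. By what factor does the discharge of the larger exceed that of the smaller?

2.03

Channel A: With bottom width b = 5.43 ft and side slope z = 0.93: A = (b + zy)y = (5.43 + 0.93×1.43)×1.43 = 9.667 ft²; P = b + 2y√(1+z²) = 5.43 + 2×1.43×1.366 = 9.336 ft. Hydraulic radius R = A/P = 9.667/9.336 = 1.035 ft. Q_A = (1.486/0.025)·9.667·1.035^(2/3)·√0.00021 = 8.522 ft³/s.
Channel B: For a circular section of diameter D = 4.09 ft at depth y = 1.71 ft, the central angle is θ = 2 arccos(1 − 2y/D) = 2.812 rad. Then A = (D²/8)(θ − sin θ) = 5.205 ft² and P = Dθ/2 = 5.752 ft. Hydraulic radius R = A/P = 5.205/5.752 = 0.905 ft. Q_B = (1.486/0.025)·5.205·0.905^(2/3)·√0.00021 = 4.195 ft³/s.
The larger discharge is 8.522 ft³/s and the smaller is 4.195 ft³/s; the ratio is 2.03.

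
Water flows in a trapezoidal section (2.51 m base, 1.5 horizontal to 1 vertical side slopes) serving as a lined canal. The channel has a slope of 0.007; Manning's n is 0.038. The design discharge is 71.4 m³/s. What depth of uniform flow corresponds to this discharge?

Manning's equation rearranged: A R^(2/3) = nQ / (1·√S) = 0.038 × 71.4 / (√0.007) = 32.43.
Try y = 3.77 m: A R^(2/3) = 47.41 — over.
Try y = 2.56 m: A R^(2/3) = 20.19 — short.
Try y = 3.18 m: A R^(2/3) = 32.41 — matches.

y_n = 3.18 m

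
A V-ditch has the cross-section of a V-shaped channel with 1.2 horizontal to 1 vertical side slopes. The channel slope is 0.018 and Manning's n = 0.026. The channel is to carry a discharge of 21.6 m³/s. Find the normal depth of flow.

Manning's equation rearranged: A R^(2/3) = nQ / (1·√S) = 0.026 × 21.6 / (√0.018) = 4.186.
Try y = 2.46 m: A R^(2/3) = 6.993 — high.
Try y = 2.03 m: A R^(2/3) = 4.189 — close enough.

y_n = 2.03 m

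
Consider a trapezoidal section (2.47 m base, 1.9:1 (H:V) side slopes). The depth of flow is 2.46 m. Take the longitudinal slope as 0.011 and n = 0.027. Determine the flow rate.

Q = 83.3 m³/s

With bottom width b = 2.47 m and side slope z = 1.9: A = (b + zy)y = (2.47 + 1.9×2.46)×2.46 = 17.57 m²; P = b + 2y√(1+z²) = 2.47 + 2×2.46×2.147 = 13.03 m.
Hydraulic radius R = A/P = 17.57/13.03 = 1.348 m.
Manning's equation: Q = (1/n) A R^(2/3) S^(1/2) = (1/0.027) × 17.57 × 1.348^(2/3) × 0.011^(1/2) = 83.3 m³/s.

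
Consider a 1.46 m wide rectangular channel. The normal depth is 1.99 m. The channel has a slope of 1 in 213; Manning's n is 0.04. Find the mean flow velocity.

V = 1.13 m/s

Flow area A = b·y = 1.46 × 1.99 = 2.905 m². Wetted perimeter P = b + 2y = 1.46 + 2×1.99 = 5.44 m.
Hydraulic radius R = A/P = 2.905/5.44 = 0.5341 m.
From Manning's equation, V = (1/n) R^(2/3) S^(1/2) = (1/0.04) × 0.5341^(2/3) × 0.004695^(1/2) = 1.13 m/s.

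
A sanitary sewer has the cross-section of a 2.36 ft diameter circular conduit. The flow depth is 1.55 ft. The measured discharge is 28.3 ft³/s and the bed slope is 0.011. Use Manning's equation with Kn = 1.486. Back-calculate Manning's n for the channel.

For a circular section of diameter D = 2.36 ft at depth y = 1.55 ft, the central angle is θ = 2 arccos(1 − 2y/D) = 3.779 rad. Then A = (D²/8)(θ − sin θ) = 3.046 ft² and P = Dθ/2 = 4.46 ft.
Hydraulic radius R = A/P = 3.046/4.46 = 0.683 ft.
Rearranging Manning's equation: n = (1.486/Q) A R^(2/3) S^(1/2) = (1.486/28.3) × 3.046 × 0.683^(2/3) × √0.011 = 0.013.

n = 0.013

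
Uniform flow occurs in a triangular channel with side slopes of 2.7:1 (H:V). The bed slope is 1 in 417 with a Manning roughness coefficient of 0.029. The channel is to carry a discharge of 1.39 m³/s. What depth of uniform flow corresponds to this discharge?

y_n = 0.774 m

Manning's equation rearranged: A R^(2/3) = nQ / (1·√S) = 0.029 × 1.39 / (√0.002398) = 0.8232.
Trying y = 0.849 m: A R^(2/3) = 1.053 — high.
Trying y = 0.611 m: A R^(2/3) = 0.438 — low.
Trying y = 0.774 m: A R^(2/3) = 0.823 — close enough.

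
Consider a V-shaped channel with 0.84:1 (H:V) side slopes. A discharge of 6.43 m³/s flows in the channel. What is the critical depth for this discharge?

y_c = 1.64 m

At critical depth, Q² T / (g A³) = 1, i.e. A³/T = Q²/g = 6.43²/9.81 = 4.215.
Trying y = 1.45 m: A³/T = 2.261 — low.
Trying y = 1.79 m: A³/T = 6.483 — high.
Trying y = 1.64 m: A³/T = 4.186 — matches.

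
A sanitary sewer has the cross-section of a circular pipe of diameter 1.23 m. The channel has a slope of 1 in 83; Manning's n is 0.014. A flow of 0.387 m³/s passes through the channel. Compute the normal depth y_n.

y_n = 0.251 m

Manning's equation rearranged: A R^(2/3) = nQ / (1·√S) = 0.014 × 0.387 / (√0.01205) = 0.04936.
Trying y = 0.172 m: A R^(2/3) = 0.02276 — too small.
Trying y = 0.251 m: A R^(2/3) = 0.04938 — ≈ 0.04936.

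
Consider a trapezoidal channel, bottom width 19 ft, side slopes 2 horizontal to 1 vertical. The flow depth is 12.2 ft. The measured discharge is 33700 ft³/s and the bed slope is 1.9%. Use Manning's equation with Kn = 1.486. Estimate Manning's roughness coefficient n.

With bottom width b = 19 ft and side slope z = 2: A = (b + zy)y = (19 + 2×12.2)×12.2 = 529.5 ft²; P = b + 2y√(1+z²) = 19 + 2×12.2×2.236 = 73.56 ft.
Hydraulic radius R = A/P = 529.5/73.56 = 7.198 ft.
Rearranging Manning's equation: n = (1.486/Q) A R^(2/3) S^(1/2) = (1.486/33700) × 529.5 × 7.198^(2/3) × √0.019 = 0.012.

n = 0.012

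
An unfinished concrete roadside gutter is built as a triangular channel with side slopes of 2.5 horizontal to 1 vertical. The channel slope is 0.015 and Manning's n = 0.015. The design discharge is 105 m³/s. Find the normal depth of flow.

Manning's equation rearranged: A R^(2/3) = nQ / (1·√S) = 0.015 × 105 / (√0.015) = 12.86.
At y = 2.82 m: A R^(2/3) = 23.79 — too large.
At y = 2.24 m: A R^(2/3) = 12.88 — close enough.

y_n = 2.24 m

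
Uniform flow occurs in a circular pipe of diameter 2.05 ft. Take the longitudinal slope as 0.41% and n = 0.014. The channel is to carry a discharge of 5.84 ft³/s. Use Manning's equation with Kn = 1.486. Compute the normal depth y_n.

Manning's equation rearranged: A R^(2/3) = nQ / (1.486·√S) = 0.014 × 5.84 / (1.486 × √0.0041) = 0.8593.
At y = 0.658 ft: A R^(2/3) = 0.4715 — too small.
At y = 1.1 ft: A R^(2/3) = 1.189 — too large.
At y = 0.91 ft: A R^(2/3) = 0.8594 — close enough.

y_n = 0.91 ft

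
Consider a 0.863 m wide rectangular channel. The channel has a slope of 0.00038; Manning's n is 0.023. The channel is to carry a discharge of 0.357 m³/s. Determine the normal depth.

Manning's equation rearranged: A R^(2/3) = nQ / (1·√S) = 0.023 × 0.357 / (√0.00038) = 0.4212.
Try y = 0.942 m: A R^(2/3) = 0.361 — low.
Try y = 1.37 m: A R^(2/3) = 0.5625 — high.
Try y = 1.07 m: A R^(2/3) = 0.4207 — matches.

y_n = 1.07 m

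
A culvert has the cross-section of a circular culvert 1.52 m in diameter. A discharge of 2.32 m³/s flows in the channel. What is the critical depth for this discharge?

y_c = 0.782 m

At critical depth, Q² T / (g A³) = 1, i.e. A³/T = Q²/g = 2.32²/9.81 = 0.5487.
At y = 0.641 m: A³/T = 0.2561 — short.
At y = 0.904 m: A³/T = 0.9536 — over.
At y = 0.782 m: A³/T = 0.5479 — ≈ 0.5487.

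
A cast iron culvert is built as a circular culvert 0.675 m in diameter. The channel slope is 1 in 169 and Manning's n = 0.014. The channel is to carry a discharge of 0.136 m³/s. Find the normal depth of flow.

y_n = 0.218 m

Manning's equation rearranged: A R^(2/3) = nQ / (1·√S) = 0.014 × 0.136 / (√0.005917) = 0.02475.
At y = 0.237 m: A R^(2/3) = 0.02891 — over.
At y = 0.218 m: A R^(2/3) = 0.02466 — close enough.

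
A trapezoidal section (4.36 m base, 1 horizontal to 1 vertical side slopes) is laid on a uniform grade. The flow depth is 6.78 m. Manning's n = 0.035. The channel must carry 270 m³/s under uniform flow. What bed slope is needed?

S = 0.00331

With bottom width b = 4.36 m and side slope z = 1: A = (b + zy)y = (4.36 + 1×6.78)×6.78 = 75.53 m²; P = b + 2y√(1+z²) = 4.36 + 2×6.78×1.414 = 23.54 m.
Hydraulic radius R = A/P = 75.53/23.54 = 3.209 m.
From Manning's equation, S = [nQ / (1 A R^(2/3))]² = [0.035 × 270 / (1 × 75.53 × 3.209^(2/3))]² = 0.00331.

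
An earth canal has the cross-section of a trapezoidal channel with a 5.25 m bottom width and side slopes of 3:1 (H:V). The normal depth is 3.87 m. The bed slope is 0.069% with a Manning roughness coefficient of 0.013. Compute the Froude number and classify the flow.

With bottom width b = 5.25 m and side slope z = 3: A = (b + zy)y = (5.25 + 3×3.87)×3.87 = 65.25 m²; P = b + 2y√(1+z²) = 5.25 + 2×3.87×3.162 = 29.73 m.
Hydraulic radius R = A/P = 65.25/29.73 = 2.195 m.
V = (1/n) R^(2/3) √S = (1/0.013) × 2.195^(2/3) × √0.00069 = 3.413 m/s. Hydraulic depth D_h = A/T = 65.25/28.47 = 2.292 m.
Froude number Fr = V/√(g·D_h) = 3.413/√(9.81×2.292) = 0.72, which is less than 1, so the flow is subcritical.

subcritical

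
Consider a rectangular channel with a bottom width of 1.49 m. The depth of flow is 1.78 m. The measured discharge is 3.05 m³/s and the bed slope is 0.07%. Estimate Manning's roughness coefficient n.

Flow area A = b·y = 1.49 × 1.78 = 2.652 m². Wetted perimeter P = b + 2y = 1.49 + 2×1.78 = 5.05 m.
Hydraulic radius R = A/P = 2.652/5.05 = 0.5252 m.
Rearranging Manning's equation: n = (1/Q) A R^(2/3) S^(1/2) = (1/3.05) × 2.652 × 0.5252^(2/3) × √0.0007 = 0.015.

n = 0.015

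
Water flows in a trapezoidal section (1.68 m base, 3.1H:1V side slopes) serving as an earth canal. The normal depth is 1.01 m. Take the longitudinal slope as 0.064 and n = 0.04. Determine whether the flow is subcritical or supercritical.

supercritical

With bottom width b = 1.68 m and side slope z = 3.1: A = (b + zy)y = (1.68 + 3.1×1.01)×1.01 = 4.859 m²; P = b + 2y√(1+z²) = 1.68 + 2×1.01×3.257 = 8.26 m.
Hydraulic radius R = A/P = 4.859/8.26 = 0.5883 m.
V = (1/n) R^(2/3) √S = (1/0.04) × 0.5883^(2/3) × √0.064 = 4.44 m/s. Hydraulic depth D_h = A/T = 4.859/7.942 = 0.6118 m.
Froude number Fr = V/√(g·D_h) = 4.44/√(9.81×0.6118) = 1.81, which is greater than 1, so the flow is supercritical.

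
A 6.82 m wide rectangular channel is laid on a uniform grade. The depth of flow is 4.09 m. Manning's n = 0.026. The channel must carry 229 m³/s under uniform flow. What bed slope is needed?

Flow area A = b·y = 6.82 × 4.09 = 27.89 m². Wetted perimeter P = b + 2y = 6.82 + 2×4.09 = 15 m.
Hydraulic radius R = A/P = 27.89/15 = 1.86 m.
From Manning's equation, S = [nQ / (1 A R^(2/3))]² = [0.026 × 229 / (1 × 27.89 × 1.86^(2/3))]² = 0.0199.

S = 0.0199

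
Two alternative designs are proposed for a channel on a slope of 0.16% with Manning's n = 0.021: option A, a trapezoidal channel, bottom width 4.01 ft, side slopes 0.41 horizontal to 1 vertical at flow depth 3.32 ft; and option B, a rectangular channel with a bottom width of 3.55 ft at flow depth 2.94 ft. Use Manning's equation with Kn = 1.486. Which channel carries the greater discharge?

Channel A: With bottom width b = 4.01 ft and side slope z = 0.41: A = (b + zy)y = (4.01 + 0.41×3.32)×3.32 = 17.83 ft²; P = b + 2y√(1+z²) = 4.01 + 2×3.32×1.081 = 11.19 ft. Hydraulic radius R = A/P = 17.83/11.19 = 1.594 ft. Q_A = (1.486/0.021)·17.83·1.594^(2/3)·√0.0016 = 68.88 ft³/s.
Channel B: Flow area A = b·y = 3.55 × 2.94 = 10.44 ft². Wetted perimeter P = b + 2y = 3.55 + 2×2.94 = 9.43 ft. Hydraulic radius R = A/P = 10.44/9.43 = 1.107 ft. Q_B = (1.486/0.021)·10.44·1.107^(2/3)·√0.0016 = 31.61 ft³/s.
Q_A = 68.88 ft³/s vs Q_B = 31.61 ft³/s, so channel A carries more.

channel A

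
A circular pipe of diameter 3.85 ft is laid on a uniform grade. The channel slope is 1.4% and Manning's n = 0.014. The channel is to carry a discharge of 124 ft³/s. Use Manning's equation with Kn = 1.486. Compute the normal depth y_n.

Manning's equation rearranged: A R^(2/3) = nQ / (1.486·√S) = 0.014 × 124 / (1.486 × √0.014) = 9.873.
At y = 2.04 ft: A R^(2/3) = 6.254 — low.
At y = 3.33 ft: A R^(2/3) = 11.84 — high.
At y = 2.78 ft: A R^(2/3) = 9.886 — close enough.

y_n = 2.78 ft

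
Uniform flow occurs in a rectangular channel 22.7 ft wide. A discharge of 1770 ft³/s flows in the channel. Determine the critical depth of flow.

y_c = 5.74 ft

For a rectangular channel, critical depth y_c = (q²/g)^(1/3) where q = Q/b = 1770/22.7 = 77.97 ft²/s.
So y_c = (77.97²/32.2)^(1/3) = 5.74 ft.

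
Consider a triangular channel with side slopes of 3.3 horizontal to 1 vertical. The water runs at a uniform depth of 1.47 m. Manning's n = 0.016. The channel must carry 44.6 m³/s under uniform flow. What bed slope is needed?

S = 0.016

For a triangular section with side slope z = 3.3: A = zy² = 3.3×1.47² = 7.131 m²; P = 2y√(1+z²) = 2×1.47×3.448 = 10.14 m.
Hydraulic radius R = A/P = 7.131/10.14 = 0.7034 m.
From Manning's equation, S = [nQ / (1 A R^(2/3))]² = [0.016 × 44.6 / (1 × 7.131 × 0.7034^(2/3))]² = 0.016.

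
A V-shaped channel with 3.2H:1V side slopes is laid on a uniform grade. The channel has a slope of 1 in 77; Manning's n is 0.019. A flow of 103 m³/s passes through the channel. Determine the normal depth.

Manning's equation rearranged: A R^(2/3) = nQ / (1·√S) = 0.019 × 103 / (√0.01299) = 17.17.
At y = 2.7 m: A R^(2/3) = 27.62 — high.
At y = 1.86 m: A R^(2/3) = 10.23 — low.
At y = 2.26 m: A R^(2/3) = 17.19 — close enough.

y_n = 2.26 m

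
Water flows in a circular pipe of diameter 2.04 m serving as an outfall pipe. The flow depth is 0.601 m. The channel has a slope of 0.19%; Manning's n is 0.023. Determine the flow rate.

Q = 0.748 m³/s

For a circular section of diameter D = 2.04 m at depth y = 0.601 m, the central angle is θ = 2 arccos(1 − 2y/D) = 2.295 rad. Then A = (D²/8)(θ − sin θ) = 0.8042 m² and P = Dθ/2 = 2.341 m.
Hydraulic radius R = A/P = 0.8042/2.341 = 0.3435 m.
Manning's equation: Q = (1/n) A R^(2/3) S^(1/2) = (1/0.023) × 0.8042 × 0.3435^(2/3) × 0.0019^(1/2) = 0.748 m³/s.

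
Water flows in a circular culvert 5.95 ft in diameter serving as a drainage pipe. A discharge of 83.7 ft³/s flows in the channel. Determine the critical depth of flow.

At critical depth, Q² T / (g A³) = 1, i.e. A³/T = Q²/g = 83.7²/32.2 = 217.6.
Try y = 1.9 ft: A³/T = 80.64 — short.
Try y = 2.68 ft: A³/T = 303 — over.
Try y = 2.46 ft: A³/T = 218.2 — matches.

y_c = 2.46 ft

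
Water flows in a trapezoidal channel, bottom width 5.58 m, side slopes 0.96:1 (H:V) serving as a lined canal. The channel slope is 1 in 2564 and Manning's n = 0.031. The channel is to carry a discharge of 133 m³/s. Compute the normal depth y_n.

Manning's equation rearranged: A R^(2/3) = nQ / (1·√S) = 0.031 × 133 / (√0.00039) = 208.8.
At y = 5.92 m: A R^(2/3) = 139.7 — low.
At y = 7.81 m: A R^(2/3) = 246.5 — high.
At y = 7.21 m: A R^(2/3) = 208.8 — matches.

y_n = 7.21 m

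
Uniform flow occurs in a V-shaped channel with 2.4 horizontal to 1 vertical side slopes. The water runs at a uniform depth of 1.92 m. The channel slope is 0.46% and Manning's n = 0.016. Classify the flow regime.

supercritical

For a triangular section with side slope z = 2.4: A = zy² = 2.4×1.92² = 8.847 m²; P = 2y√(1+z²) = 2×1.92×2.6 = 9.984 m.
Hydraulic radius R = A/P = 8.847/9.984 = 0.8862 m.
V = (1/n) R^(2/3) √S = (1/0.016) × 0.8862^(2/3) × √0.0046 = 3.911 m/s. Hydraulic depth D_h = A/T = 8.847/9.216 = 0.96 m.
Froude number Fr = V/√(g·D_h) = 3.911/√(9.81×0.96) = 1.27, which is greater than 1, so the flow is supercritical.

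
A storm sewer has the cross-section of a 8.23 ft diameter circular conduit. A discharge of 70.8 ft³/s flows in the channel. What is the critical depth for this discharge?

y_c = 2.05 ft

At critical depth, Q² T / (g A³) = 1, i.e. A³/T = Q²/g = 70.8²/32.2 = 155.7.
Trying y = 2.54 ft: A³/T = 357.8 — over.
Trying y = 2.05 ft: A³/T = 155.6 — matches.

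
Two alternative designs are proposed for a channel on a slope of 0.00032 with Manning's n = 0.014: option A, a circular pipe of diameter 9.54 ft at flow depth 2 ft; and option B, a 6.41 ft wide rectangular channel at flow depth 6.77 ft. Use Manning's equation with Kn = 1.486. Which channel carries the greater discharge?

Channel A: For a circular section of diameter D = 9.54 ft at depth y = 2 ft, the central angle is θ = 2 arccos(1 − 2y/D) = 1.902 rad. Then A = (D²/8)(θ − sin θ) = 10.89 ft² and P = Dθ/2 = 9.074 ft. Hydraulic radius R = A/P = 10.89/9.074 = 1.2 ft. Q_A = (1.486/0.014)·10.89·1.2^(2/3)·√0.00032 = 23.34 ft³/s.
Channel B: Flow area A = b·y = 6.41 × 6.77 = 43.4 ft². Wetted perimeter P = b + 2y = 6.41 + 2×6.77 = 19.95 ft. Hydraulic radius R = A/P = 43.4/19.95 = 2.175 ft. Q_B = (1.486/0.014)·43.4·2.175^(2/3)·√0.00032 = 138.3 ft³/s.
Q_A = 23.34 ft³/s vs Q_B = 138.3 ft³/s, so channel B carries more.

channel B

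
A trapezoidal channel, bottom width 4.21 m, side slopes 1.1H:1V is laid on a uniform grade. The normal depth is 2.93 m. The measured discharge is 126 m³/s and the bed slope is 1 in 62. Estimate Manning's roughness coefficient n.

With bottom width b = 4.21 m and side slope z = 1.1: A = (b + zy)y = (4.21 + 1.1×2.93)×2.93 = 21.78 m²; P = b + 2y√(1+z²) = 4.21 + 2×2.93×1.487 = 12.92 m.
Hydraulic radius R = A/P = 21.78/12.92 = 1.685 m.
Rearranging Manning's equation: n = (1/Q) A R^(2/3) S^(1/2) = (1/126) × 21.78 × 1.685^(2/3) × √0.01613 = 0.0311.

n = 0.0311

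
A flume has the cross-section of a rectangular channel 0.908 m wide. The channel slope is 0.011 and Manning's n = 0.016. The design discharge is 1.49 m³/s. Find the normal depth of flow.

Manning's equation rearranged: A R^(2/3) = nQ / (1·√S) = 0.016 × 1.49 / (√0.011) = 0.2273.
At y = 0.779 m: A R^(2/3) = 0.3076 — over.
At y = 0.44 m: A R^(2/3) = 0.1471 — short.
At y = 0.613 m: A R^(2/3) = 0.2272 — matches.

y_n = 0.613 m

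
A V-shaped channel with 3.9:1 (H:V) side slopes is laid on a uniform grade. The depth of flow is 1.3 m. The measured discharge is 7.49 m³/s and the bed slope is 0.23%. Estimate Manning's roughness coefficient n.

For a triangular section with side slope z = 3.9: A = zy² = 3.9×1.3² = 6.591 m²; P = 2y√(1+z²) = 2×1.3×4.026 = 10.47 m.
Hydraulic radius R = A/P = 6.591/10.47 = 0.6296 m.
Rearranging Manning's equation: n = (1/Q) A R^(2/3) S^(1/2) = (1/7.49) × 6.591 × 0.6296^(2/3) × √0.0023 = 0.031.

n = 0.031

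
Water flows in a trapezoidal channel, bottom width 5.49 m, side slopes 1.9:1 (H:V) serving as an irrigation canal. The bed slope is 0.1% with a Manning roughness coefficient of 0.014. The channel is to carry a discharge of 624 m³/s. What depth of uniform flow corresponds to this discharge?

Manning's equation rearranged: A R^(2/3) = nQ / (1·√S) = 0.014 × 624 / (√0.001) = 276.3.
Trying y = 7.25 m: A R^(2/3) = 340.9 — high.
Trying y = 4.57 m: A R^(2/3) = 121.8 — low.
Trying y = 6.61 m: A R^(2/3) = 276.2 — close enough.

y_n = 6.61 m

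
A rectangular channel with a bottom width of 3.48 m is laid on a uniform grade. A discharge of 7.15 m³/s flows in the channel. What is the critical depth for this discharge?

y_c = 0.755 m

For a rectangular channel, critical depth y_c = (q²/g)^(1/3) where q = Q/b = 7.15/3.48 = 2.055 m²/s.
So y_c = (2.055²/9.81)^(1/3) = 0.755 m.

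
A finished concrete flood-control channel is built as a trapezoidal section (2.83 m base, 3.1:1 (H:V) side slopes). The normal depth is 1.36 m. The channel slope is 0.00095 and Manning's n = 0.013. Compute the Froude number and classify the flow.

With bottom width b = 2.83 m and side slope z = 3.1: A = (b + zy)y = (2.83 + 3.1×1.36)×1.36 = 9.583 m²; P = b + 2y√(1+z²) = 2.83 + 2×1.36×3.257 = 11.69 m.
Hydraulic radius R = A/P = 9.583/11.69 = 0.8197 m.
V = (1/n) R^(2/3) √S = (1/0.013) × 0.8197^(2/3) × √0.00095 = 2.077 m/s. Hydraulic depth D_h = A/T = 9.583/11.26 = 0.8509 m.
Froude number Fr = V/√(g·D_h) = 2.077/√(9.81×0.8509) = 0.719, which is less than 1, so the flow is subcritical.

subcritical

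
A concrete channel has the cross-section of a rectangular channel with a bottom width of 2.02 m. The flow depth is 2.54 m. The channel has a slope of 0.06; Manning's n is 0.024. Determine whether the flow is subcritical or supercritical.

supercritical

Flow area A = b·y = 2.02 × 2.54 = 5.131 m². Wetted perimeter P = b + 2y = 2.02 + 2×2.54 = 7.1 m.
Hydraulic radius R = A/P = 5.131/7.1 = 0.7226 m.
V = (1/n) R^(2/3) √S = (1/0.024) × 0.7226^(2/3) × √0.06 = 8.219 m/s. Hydraulic depth D_h = A/T = 5.131/2.02 = 2.54 m.
Froude number Fr = V/√(g·D_h) = 8.219/√(9.81×2.54) = 1.65, which is greater than 1, so the flow is supercritical.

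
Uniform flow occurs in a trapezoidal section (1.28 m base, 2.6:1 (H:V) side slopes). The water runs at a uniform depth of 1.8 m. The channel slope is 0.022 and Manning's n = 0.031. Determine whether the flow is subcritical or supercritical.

supercritical

With bottom width b = 1.28 m and side slope z = 2.6: A = (b + zy)y = (1.28 + 2.6×1.8)×1.8 = 10.73 m²; P = b + 2y√(1+z²) = 1.28 + 2×1.8×2.786 = 11.31 m.
Hydraulic radius R = A/P = 10.73/11.31 = 0.9487 m.
V = (1/n) R^(2/3) √S = (1/0.031) × 0.9487^(2/3) × √0.022 = 4.619 m/s. Hydraulic depth D_h = A/T = 10.73/10.64 = 1.008 m.
Froude number Fr = V/√(g·D_h) = 4.619/√(9.81×1.008) = 1.47, which is greater than 1, so the flow is supercritical.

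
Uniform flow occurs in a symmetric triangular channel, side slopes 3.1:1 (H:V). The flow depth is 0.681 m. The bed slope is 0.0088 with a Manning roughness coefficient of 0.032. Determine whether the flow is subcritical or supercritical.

For a triangular section with side slope z = 3.1: A = zy² = 3.1×0.681² = 1.438 m²; P = 2y√(1+z²) = 2×0.681×3.257 = 4.436 m.
Hydraulic radius R = A/P = 1.438/4.436 = 0.3241 m.
V = (1/n) R^(2/3) √S = (1/0.032) × 0.3241^(2/3) × √0.0088 = 1.383 m/s. Hydraulic depth D_h = A/T = 1.438/4.222 = 0.3405 m.
Froude number Fr = V/√(g·D_h) = 1.383/√(9.81×0.3405) = 0.757, which is less than 1, so the flow is subcritical.

subcritical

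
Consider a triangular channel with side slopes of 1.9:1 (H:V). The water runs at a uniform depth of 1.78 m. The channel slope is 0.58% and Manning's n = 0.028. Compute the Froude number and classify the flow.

subcritical

For a triangular section with side slope z = 1.9: A = zy² = 1.9×1.78² = 6.02 m²; P = 2y√(1+z²) = 2×1.78×2.147 = 7.644 m.
Hydraulic radius R = A/P = 6.02/7.644 = 0.7876 m.
V = (1/n) R^(2/3) √S = (1/0.028) × 0.7876^(2/3) × √0.0058 = 2.32 m/s. Hydraulic depth D_h = A/T = 6.02/6.764 = 0.89 m.
Froude number Fr = V/√(g·D_h) = 2.32/√(9.81×0.89) = 0.785, which is less than 1, so the flow is subcritical.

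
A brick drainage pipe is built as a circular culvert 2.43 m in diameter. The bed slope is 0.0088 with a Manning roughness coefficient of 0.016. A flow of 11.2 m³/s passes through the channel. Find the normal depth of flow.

Manning's equation rearranged: A R^(2/3) = nQ / (1·√S) = 0.016 × 11.2 / (√0.0088) = 1.91.
Try y = 0.921 m: A R^(2/3) = 1.015 — too small.
Try y = 1.44 m: A R^(2/3) = 2.193 — too large.
Try y = 1.32 m: A R^(2/3) = 1.909 — ≈ 1.91.

y_n = 1.32 m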